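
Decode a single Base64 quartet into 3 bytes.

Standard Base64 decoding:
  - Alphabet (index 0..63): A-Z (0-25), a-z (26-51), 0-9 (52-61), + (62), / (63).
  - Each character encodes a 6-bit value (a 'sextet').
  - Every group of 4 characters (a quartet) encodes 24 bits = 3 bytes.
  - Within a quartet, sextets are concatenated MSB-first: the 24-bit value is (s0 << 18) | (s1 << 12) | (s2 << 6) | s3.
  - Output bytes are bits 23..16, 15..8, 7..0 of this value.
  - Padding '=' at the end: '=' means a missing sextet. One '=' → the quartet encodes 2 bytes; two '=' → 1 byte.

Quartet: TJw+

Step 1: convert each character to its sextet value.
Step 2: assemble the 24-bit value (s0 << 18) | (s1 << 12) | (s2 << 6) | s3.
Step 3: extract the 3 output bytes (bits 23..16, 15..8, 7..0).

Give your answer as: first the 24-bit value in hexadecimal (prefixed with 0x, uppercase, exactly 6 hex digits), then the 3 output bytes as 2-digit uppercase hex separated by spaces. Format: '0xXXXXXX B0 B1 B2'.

Sextets: T=19, J=9, w=48, +=62
24-bit: (19<<18) | (9<<12) | (48<<6) | 62
      = 0x4C0000 | 0x009000 | 0x000C00 | 0x00003E
      = 0x4C9C3E
Bytes: (v>>16)&0xFF=4C, (v>>8)&0xFF=9C, v&0xFF=3E

Answer: 0x4C9C3E 4C 9C 3E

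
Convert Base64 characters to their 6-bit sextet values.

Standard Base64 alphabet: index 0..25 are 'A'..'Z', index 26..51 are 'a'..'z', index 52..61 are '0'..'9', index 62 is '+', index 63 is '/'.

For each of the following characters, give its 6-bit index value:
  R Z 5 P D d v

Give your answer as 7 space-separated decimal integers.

'R': A..Z range, ord('R') − ord('A') = 17
'Z': A..Z range, ord('Z') − ord('A') = 25
'5': 0..9 range, 52 + ord('5') − ord('0') = 57
'P': A..Z range, ord('P') − ord('A') = 15
'D': A..Z range, ord('D') − ord('A') = 3
'd': a..z range, 26 + ord('d') − ord('a') = 29
'v': a..z range, 26 + ord('v') − ord('a') = 47

Answer: 17 25 57 15 3 29 47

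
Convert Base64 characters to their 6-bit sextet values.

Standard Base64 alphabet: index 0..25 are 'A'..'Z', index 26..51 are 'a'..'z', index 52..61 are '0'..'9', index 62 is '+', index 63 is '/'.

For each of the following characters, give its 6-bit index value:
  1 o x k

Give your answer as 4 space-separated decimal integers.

'1': 0..9 range, 52 + ord('1') − ord('0') = 53
'o': a..z range, 26 + ord('o') − ord('a') = 40
'x': a..z range, 26 + ord('x') − ord('a') = 49
'k': a..z range, 26 + ord('k') − ord('a') = 36

Answer: 53 40 49 36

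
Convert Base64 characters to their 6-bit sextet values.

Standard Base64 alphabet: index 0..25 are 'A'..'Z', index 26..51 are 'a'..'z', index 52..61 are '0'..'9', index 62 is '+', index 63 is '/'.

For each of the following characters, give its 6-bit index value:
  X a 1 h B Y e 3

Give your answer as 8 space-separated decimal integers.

'X': A..Z range, ord('X') − ord('A') = 23
'a': a..z range, 26 + ord('a') − ord('a') = 26
'1': 0..9 range, 52 + ord('1') − ord('0') = 53
'h': a..z range, 26 + ord('h') − ord('a') = 33
'B': A..Z range, ord('B') − ord('A') = 1
'Y': A..Z range, ord('Y') − ord('A') = 24
'e': a..z range, 26 + ord('e') − ord('a') = 30
'3': 0..9 range, 52 + ord('3') − ord('0') = 55

Answer: 23 26 53 33 1 24 30 55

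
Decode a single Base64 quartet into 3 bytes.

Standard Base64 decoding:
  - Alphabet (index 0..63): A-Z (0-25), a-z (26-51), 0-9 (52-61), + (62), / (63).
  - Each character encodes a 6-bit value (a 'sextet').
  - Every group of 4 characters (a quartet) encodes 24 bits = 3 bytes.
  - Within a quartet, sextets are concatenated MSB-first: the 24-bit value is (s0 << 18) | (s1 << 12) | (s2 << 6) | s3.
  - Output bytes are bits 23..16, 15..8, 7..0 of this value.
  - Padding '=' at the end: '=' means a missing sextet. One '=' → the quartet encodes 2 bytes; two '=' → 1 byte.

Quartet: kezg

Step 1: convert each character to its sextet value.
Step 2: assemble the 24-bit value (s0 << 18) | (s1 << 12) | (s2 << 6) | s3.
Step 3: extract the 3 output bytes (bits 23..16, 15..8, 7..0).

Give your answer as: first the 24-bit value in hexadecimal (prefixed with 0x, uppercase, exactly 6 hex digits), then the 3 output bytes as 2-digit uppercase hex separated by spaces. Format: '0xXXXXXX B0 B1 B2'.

Sextets: k=36, e=30, z=51, g=32
24-bit: (36<<18) | (30<<12) | (51<<6) | 32
      = 0x900000 | 0x01E000 | 0x000CC0 | 0x000020
      = 0x91ECE0
Bytes: (v>>16)&0xFF=91, (v>>8)&0xFF=EC, v&0xFF=E0

Answer: 0x91ECE0 91 EC E0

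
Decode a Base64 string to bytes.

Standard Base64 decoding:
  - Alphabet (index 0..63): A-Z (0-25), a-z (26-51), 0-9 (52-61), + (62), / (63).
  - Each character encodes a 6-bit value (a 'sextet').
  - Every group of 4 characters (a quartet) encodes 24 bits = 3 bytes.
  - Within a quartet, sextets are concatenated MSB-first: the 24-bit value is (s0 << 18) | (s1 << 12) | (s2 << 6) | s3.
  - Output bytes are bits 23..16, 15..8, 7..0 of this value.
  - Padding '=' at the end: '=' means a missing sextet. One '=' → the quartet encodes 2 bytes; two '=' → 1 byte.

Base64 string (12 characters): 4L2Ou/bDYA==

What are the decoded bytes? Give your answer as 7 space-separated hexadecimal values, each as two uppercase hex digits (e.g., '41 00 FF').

After char 0 ('4'=56): chars_in_quartet=1 acc=0x38 bytes_emitted=0
After char 1 ('L'=11): chars_in_quartet=2 acc=0xE0B bytes_emitted=0
After char 2 ('2'=54): chars_in_quartet=3 acc=0x382F6 bytes_emitted=0
After char 3 ('O'=14): chars_in_quartet=4 acc=0xE0BD8E -> emit E0 BD 8E, reset; bytes_emitted=3
After char 4 ('u'=46): chars_in_quartet=1 acc=0x2E bytes_emitted=3
After char 5 ('/'=63): chars_in_quartet=2 acc=0xBBF bytes_emitted=3
After char 6 ('b'=27): chars_in_quartet=3 acc=0x2EFDB bytes_emitted=3
After char 7 ('D'=3): chars_in_quartet=4 acc=0xBBF6C3 -> emit BB F6 C3, reset; bytes_emitted=6
After char 8 ('Y'=24): chars_in_quartet=1 acc=0x18 bytes_emitted=6
After char 9 ('A'=0): chars_in_quartet=2 acc=0x600 bytes_emitted=6
Padding '==': partial quartet acc=0x600 -> emit 60; bytes_emitted=7

Answer: E0 BD 8E BB F6 C3 60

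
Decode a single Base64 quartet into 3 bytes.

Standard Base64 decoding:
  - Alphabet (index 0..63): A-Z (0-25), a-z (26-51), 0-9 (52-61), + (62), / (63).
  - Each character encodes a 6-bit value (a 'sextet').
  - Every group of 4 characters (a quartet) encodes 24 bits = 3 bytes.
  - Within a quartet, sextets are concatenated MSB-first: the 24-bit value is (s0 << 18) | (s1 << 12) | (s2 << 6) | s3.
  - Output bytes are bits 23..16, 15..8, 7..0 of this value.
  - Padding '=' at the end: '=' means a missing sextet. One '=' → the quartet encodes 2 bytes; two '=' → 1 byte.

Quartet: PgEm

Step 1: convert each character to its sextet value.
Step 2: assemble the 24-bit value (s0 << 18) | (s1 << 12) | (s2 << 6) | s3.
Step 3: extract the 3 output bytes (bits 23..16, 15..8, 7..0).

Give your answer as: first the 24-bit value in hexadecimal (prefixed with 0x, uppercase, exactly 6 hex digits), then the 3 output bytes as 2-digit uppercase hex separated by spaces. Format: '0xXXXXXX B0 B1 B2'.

Answer: 0x3E0126 3E 01 26

Derivation:
Sextets: P=15, g=32, E=4, m=38
24-bit: (15<<18) | (32<<12) | (4<<6) | 38
      = 0x3C0000 | 0x020000 | 0x000100 | 0x000026
      = 0x3E0126
Bytes: (v>>16)&0xFF=3E, (v>>8)&0xFF=01, v&0xFF=26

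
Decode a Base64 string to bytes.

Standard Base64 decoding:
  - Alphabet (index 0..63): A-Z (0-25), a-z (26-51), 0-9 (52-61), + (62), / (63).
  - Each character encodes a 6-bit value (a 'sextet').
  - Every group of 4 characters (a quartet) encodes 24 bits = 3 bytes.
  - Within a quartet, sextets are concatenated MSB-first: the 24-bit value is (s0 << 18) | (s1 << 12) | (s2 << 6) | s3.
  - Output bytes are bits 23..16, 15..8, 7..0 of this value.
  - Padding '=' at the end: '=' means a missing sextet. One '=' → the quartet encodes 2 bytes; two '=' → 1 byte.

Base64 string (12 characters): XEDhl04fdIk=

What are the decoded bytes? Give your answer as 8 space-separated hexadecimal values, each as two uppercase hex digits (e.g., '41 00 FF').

After char 0 ('X'=23): chars_in_quartet=1 acc=0x17 bytes_emitted=0
After char 1 ('E'=4): chars_in_quartet=2 acc=0x5C4 bytes_emitted=0
After char 2 ('D'=3): chars_in_quartet=3 acc=0x17103 bytes_emitted=0
After char 3 ('h'=33): chars_in_quartet=4 acc=0x5C40E1 -> emit 5C 40 E1, reset; bytes_emitted=3
After char 4 ('l'=37): chars_in_quartet=1 acc=0x25 bytes_emitted=3
After char 5 ('0'=52): chars_in_quartet=2 acc=0x974 bytes_emitted=3
After char 6 ('4'=56): chars_in_quartet=3 acc=0x25D38 bytes_emitted=3
After char 7 ('f'=31): chars_in_quartet=4 acc=0x974E1F -> emit 97 4E 1F, reset; bytes_emitted=6
After char 8 ('d'=29): chars_in_quartet=1 acc=0x1D bytes_emitted=6
After char 9 ('I'=8): chars_in_quartet=2 acc=0x748 bytes_emitted=6
After char 10 ('k'=36): chars_in_quartet=3 acc=0x1D224 bytes_emitted=6
Padding '=': partial quartet acc=0x1D224 -> emit 74 89; bytes_emitted=8

Answer: 5C 40 E1 97 4E 1F 74 89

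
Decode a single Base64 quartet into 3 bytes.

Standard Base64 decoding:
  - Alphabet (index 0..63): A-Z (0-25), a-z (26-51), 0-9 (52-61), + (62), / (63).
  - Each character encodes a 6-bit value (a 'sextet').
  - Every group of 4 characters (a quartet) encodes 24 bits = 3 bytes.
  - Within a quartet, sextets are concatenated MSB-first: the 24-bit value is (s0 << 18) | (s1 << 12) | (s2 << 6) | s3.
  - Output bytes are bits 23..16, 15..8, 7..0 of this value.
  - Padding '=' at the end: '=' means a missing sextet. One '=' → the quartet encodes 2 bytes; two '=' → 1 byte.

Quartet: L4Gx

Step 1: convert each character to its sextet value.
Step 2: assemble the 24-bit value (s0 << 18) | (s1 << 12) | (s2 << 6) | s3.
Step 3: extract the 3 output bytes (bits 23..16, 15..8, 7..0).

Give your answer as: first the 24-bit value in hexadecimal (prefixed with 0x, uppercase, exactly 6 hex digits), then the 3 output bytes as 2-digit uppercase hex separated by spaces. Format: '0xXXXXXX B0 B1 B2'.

Sextets: L=11, 4=56, G=6, x=49
24-bit: (11<<18) | (56<<12) | (6<<6) | 49
      = 0x2C0000 | 0x038000 | 0x000180 | 0x000031
      = 0x2F81B1
Bytes: (v>>16)&0xFF=2F, (v>>8)&0xFF=81, v&0xFF=B1

Answer: 0x2F81B1 2F 81 B1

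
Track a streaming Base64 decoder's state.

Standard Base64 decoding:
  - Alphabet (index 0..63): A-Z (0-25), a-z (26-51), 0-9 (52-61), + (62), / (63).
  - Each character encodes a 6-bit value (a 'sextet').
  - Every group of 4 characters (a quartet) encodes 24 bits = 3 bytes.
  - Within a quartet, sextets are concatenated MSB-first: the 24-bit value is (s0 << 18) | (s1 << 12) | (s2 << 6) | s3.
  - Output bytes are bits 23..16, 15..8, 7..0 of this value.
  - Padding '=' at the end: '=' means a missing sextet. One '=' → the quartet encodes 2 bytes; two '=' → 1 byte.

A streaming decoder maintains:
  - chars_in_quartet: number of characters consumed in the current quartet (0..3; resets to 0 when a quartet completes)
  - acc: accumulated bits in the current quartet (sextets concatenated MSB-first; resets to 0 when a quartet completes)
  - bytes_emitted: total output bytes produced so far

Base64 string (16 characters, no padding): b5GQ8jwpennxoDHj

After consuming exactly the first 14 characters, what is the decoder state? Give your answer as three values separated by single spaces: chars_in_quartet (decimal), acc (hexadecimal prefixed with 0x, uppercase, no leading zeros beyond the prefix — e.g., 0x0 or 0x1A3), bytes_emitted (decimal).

Answer: 2 0xA03 9

Derivation:
After char 0 ('b'=27): chars_in_quartet=1 acc=0x1B bytes_emitted=0
After char 1 ('5'=57): chars_in_quartet=2 acc=0x6F9 bytes_emitted=0
After char 2 ('G'=6): chars_in_quartet=3 acc=0x1BE46 bytes_emitted=0
After char 3 ('Q'=16): chars_in_quartet=4 acc=0x6F9190 -> emit 6F 91 90, reset; bytes_emitted=3
After char 4 ('8'=60): chars_in_quartet=1 acc=0x3C bytes_emitted=3
After char 5 ('j'=35): chars_in_quartet=2 acc=0xF23 bytes_emitted=3
After char 6 ('w'=48): chars_in_quartet=3 acc=0x3C8F0 bytes_emitted=3
After char 7 ('p'=41): chars_in_quartet=4 acc=0xF23C29 -> emit F2 3C 29, reset; bytes_emitted=6
After char 8 ('e'=30): chars_in_quartet=1 acc=0x1E bytes_emitted=6
After char 9 ('n'=39): chars_in_quartet=2 acc=0x7A7 bytes_emitted=6
After char 10 ('n'=39): chars_in_quartet=3 acc=0x1E9E7 bytes_emitted=6
After char 11 ('x'=49): chars_in_quartet=4 acc=0x7A79F1 -> emit 7A 79 F1, reset; bytes_emitted=9
After char 12 ('o'=40): chars_in_quartet=1 acc=0x28 bytes_emitted=9
After char 13 ('D'=3): chars_in_quartet=2 acc=0xA03 bytes_emitted=9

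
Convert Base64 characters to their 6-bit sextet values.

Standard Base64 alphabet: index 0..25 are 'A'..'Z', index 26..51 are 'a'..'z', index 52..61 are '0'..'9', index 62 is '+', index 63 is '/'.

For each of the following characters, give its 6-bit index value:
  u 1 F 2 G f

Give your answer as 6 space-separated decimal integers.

'u': a..z range, 26 + ord('u') − ord('a') = 46
'1': 0..9 range, 52 + ord('1') − ord('0') = 53
'F': A..Z range, ord('F') − ord('A') = 5
'2': 0..9 range, 52 + ord('2') − ord('0') = 54
'G': A..Z range, ord('G') − ord('A') = 6
'f': a..z range, 26 + ord('f') − ord('a') = 31

Answer: 46 53 5 54 6 31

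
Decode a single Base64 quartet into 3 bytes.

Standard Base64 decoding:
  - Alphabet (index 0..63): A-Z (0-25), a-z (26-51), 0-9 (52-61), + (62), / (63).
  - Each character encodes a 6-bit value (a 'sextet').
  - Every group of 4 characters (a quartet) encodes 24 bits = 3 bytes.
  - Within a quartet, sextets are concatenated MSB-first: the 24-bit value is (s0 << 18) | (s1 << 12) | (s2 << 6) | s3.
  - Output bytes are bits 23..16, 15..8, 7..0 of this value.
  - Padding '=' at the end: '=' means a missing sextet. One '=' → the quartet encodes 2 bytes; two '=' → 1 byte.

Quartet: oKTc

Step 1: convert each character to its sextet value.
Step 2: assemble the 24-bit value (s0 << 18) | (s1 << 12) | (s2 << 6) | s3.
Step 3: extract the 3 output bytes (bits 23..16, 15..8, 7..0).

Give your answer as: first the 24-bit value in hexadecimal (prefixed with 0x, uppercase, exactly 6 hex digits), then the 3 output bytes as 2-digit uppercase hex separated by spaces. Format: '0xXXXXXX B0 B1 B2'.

Sextets: o=40, K=10, T=19, c=28
24-bit: (40<<18) | (10<<12) | (19<<6) | 28
      = 0xA00000 | 0x00A000 | 0x0004C0 | 0x00001C
      = 0xA0A4DC
Bytes: (v>>16)&0xFF=A0, (v>>8)&0xFF=A4, v&0xFF=DC

Answer: 0xA0A4DC A0 A4 DC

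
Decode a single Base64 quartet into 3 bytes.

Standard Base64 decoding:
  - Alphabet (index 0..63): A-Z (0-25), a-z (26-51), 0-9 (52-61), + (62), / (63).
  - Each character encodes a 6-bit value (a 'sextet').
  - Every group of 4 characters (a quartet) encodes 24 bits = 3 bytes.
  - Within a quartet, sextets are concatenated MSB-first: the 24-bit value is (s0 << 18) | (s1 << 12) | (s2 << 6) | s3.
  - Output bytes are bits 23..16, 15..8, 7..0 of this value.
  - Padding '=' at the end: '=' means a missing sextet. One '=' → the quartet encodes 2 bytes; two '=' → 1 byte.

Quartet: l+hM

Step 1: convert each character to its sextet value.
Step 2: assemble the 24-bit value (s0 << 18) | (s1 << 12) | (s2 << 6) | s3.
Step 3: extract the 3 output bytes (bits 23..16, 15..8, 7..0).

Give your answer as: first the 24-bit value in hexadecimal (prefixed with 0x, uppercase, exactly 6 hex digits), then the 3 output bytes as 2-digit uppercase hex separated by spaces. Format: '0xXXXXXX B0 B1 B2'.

Answer: 0x97E84C 97 E8 4C

Derivation:
Sextets: l=37, +=62, h=33, M=12
24-bit: (37<<18) | (62<<12) | (33<<6) | 12
      = 0x940000 | 0x03E000 | 0x000840 | 0x00000C
      = 0x97E84C
Bytes: (v>>16)&0xFF=97, (v>>8)&0xFF=E8, v&0xFF=4C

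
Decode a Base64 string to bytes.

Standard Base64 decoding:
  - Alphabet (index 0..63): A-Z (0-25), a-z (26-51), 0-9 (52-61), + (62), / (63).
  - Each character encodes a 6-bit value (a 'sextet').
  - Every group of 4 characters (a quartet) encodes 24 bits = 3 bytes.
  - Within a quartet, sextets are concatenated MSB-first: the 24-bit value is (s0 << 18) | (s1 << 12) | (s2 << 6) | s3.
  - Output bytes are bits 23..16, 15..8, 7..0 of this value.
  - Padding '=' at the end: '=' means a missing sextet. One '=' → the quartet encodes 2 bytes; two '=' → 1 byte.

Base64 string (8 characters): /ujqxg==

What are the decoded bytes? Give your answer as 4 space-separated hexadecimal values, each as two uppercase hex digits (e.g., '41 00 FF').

Answer: FE E8 EA C6

Derivation:
After char 0 ('/'=63): chars_in_quartet=1 acc=0x3F bytes_emitted=0
After char 1 ('u'=46): chars_in_quartet=2 acc=0xFEE bytes_emitted=0
After char 2 ('j'=35): chars_in_quartet=3 acc=0x3FBA3 bytes_emitted=0
After char 3 ('q'=42): chars_in_quartet=4 acc=0xFEE8EA -> emit FE E8 EA, reset; bytes_emitted=3
After char 4 ('x'=49): chars_in_quartet=1 acc=0x31 bytes_emitted=3
After char 5 ('g'=32): chars_in_quartet=2 acc=0xC60 bytes_emitted=3
Padding '==': partial quartet acc=0xC60 -> emit C6; bytes_emitted=4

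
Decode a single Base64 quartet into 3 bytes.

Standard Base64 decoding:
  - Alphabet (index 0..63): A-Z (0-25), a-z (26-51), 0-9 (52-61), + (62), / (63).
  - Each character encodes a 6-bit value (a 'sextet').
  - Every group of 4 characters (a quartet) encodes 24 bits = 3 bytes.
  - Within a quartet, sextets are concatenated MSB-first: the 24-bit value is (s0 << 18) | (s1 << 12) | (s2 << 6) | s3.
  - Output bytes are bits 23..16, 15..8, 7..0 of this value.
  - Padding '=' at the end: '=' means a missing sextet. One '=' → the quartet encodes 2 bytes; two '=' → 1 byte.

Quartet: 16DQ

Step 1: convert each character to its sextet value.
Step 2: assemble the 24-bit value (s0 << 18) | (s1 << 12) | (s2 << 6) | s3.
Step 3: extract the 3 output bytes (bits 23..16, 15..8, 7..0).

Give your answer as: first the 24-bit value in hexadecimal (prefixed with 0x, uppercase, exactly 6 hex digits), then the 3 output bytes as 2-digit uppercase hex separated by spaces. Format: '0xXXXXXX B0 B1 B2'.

Sextets: 1=53, 6=58, D=3, Q=16
24-bit: (53<<18) | (58<<12) | (3<<6) | 16
      = 0xD40000 | 0x03A000 | 0x0000C0 | 0x000010
      = 0xD7A0D0
Bytes: (v>>16)&0xFF=D7, (v>>8)&0xFF=A0, v&0xFF=D0

Answer: 0xD7A0D0 D7 A0 D0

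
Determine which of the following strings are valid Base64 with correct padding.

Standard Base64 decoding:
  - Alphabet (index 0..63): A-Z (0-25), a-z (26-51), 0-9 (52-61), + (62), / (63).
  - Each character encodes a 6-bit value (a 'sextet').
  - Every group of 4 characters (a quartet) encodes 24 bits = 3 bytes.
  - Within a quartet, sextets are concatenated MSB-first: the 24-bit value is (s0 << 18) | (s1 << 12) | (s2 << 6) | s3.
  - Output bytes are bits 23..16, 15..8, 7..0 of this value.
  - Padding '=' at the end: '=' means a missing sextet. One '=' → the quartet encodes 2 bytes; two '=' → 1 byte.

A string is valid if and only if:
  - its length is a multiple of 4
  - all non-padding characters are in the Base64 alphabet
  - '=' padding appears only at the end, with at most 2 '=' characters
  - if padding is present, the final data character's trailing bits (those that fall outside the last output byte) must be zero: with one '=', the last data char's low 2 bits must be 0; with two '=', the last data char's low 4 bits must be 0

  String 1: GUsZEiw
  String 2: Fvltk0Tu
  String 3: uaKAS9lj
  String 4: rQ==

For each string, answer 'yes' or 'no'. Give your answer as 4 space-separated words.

String 1: 'GUsZEiw' → invalid (len=7 not mult of 4)
String 2: 'Fvltk0Tu' → valid
String 3: 'uaKAS9lj' → valid
String 4: 'rQ==' → valid

Answer: no yes yes yes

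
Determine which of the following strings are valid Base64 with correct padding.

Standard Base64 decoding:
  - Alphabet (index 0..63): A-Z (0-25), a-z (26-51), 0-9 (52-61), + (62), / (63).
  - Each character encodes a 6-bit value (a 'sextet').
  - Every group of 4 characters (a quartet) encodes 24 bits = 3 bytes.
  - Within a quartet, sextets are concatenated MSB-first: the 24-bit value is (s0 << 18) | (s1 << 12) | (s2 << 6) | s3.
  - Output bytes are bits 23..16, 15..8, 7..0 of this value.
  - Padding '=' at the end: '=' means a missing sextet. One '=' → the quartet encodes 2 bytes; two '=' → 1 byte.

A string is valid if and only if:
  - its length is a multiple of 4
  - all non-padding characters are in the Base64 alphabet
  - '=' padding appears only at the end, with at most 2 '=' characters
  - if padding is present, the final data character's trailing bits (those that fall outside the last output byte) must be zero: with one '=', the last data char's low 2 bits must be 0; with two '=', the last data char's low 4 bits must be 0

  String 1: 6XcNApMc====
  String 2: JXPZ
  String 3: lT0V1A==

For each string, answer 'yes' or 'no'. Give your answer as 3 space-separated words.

Answer: no yes yes

Derivation:
String 1: '6XcNApMc====' → invalid (4 pad chars (max 2))
String 2: 'JXPZ' → valid
String 3: 'lT0V1A==' → valid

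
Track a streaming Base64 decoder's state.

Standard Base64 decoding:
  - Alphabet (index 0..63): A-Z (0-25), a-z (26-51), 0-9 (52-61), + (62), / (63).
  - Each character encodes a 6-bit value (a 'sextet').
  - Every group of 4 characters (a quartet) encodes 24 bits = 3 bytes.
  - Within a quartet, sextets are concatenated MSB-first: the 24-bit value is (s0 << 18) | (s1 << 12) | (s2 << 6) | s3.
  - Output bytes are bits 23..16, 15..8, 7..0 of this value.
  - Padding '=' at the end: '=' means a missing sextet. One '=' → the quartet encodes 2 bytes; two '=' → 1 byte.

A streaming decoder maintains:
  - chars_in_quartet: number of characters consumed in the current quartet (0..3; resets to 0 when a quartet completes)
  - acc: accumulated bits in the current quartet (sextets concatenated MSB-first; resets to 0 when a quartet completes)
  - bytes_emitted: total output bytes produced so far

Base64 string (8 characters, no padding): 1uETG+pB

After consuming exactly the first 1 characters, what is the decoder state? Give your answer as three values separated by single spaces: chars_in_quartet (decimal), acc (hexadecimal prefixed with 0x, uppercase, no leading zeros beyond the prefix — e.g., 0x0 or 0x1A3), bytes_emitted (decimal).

After char 0 ('1'=53): chars_in_quartet=1 acc=0x35 bytes_emitted=0

Answer: 1 0x35 0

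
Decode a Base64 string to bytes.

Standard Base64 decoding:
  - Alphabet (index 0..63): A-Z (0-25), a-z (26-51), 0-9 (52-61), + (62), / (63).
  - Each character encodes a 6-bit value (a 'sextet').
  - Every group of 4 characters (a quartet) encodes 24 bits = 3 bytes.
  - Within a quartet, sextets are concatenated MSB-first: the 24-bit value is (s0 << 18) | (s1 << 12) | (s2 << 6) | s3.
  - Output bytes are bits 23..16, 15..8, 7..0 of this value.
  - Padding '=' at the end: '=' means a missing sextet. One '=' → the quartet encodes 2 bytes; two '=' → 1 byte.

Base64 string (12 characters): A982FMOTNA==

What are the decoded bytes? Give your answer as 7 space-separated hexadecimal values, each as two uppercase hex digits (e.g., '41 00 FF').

After char 0 ('A'=0): chars_in_quartet=1 acc=0x0 bytes_emitted=0
After char 1 ('9'=61): chars_in_quartet=2 acc=0x3D bytes_emitted=0
After char 2 ('8'=60): chars_in_quartet=3 acc=0xF7C bytes_emitted=0
After char 3 ('2'=54): chars_in_quartet=4 acc=0x3DF36 -> emit 03 DF 36, reset; bytes_emitted=3
After char 4 ('F'=5): chars_in_quartet=1 acc=0x5 bytes_emitted=3
After char 5 ('M'=12): chars_in_quartet=2 acc=0x14C bytes_emitted=3
After char 6 ('O'=14): chars_in_quartet=3 acc=0x530E bytes_emitted=3
After char 7 ('T'=19): chars_in_quartet=4 acc=0x14C393 -> emit 14 C3 93, reset; bytes_emitted=6
After char 8 ('N'=13): chars_in_quartet=1 acc=0xD bytes_emitted=6
After char 9 ('A'=0): chars_in_quartet=2 acc=0x340 bytes_emitted=6
Padding '==': partial quartet acc=0x340 -> emit 34; bytes_emitted=7

Answer: 03 DF 36 14 C3 93 34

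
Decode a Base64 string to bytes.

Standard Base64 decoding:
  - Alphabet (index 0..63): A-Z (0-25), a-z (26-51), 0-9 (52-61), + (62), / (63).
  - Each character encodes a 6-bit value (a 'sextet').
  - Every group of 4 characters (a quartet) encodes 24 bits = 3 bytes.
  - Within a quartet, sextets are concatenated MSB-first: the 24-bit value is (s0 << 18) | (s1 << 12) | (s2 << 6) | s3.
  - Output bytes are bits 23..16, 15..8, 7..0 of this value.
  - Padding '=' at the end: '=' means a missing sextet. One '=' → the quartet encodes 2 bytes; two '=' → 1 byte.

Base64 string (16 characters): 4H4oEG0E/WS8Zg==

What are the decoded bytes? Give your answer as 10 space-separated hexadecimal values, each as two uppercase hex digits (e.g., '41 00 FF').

After char 0 ('4'=56): chars_in_quartet=1 acc=0x38 bytes_emitted=0
After char 1 ('H'=7): chars_in_quartet=2 acc=0xE07 bytes_emitted=0
After char 2 ('4'=56): chars_in_quartet=3 acc=0x381F8 bytes_emitted=0
After char 3 ('o'=40): chars_in_quartet=4 acc=0xE07E28 -> emit E0 7E 28, reset; bytes_emitted=3
After char 4 ('E'=4): chars_in_quartet=1 acc=0x4 bytes_emitted=3
After char 5 ('G'=6): chars_in_quartet=2 acc=0x106 bytes_emitted=3
After char 6 ('0'=52): chars_in_quartet=3 acc=0x41B4 bytes_emitted=3
After char 7 ('E'=4): chars_in_quartet=4 acc=0x106D04 -> emit 10 6D 04, reset; bytes_emitted=6
After char 8 ('/'=63): chars_in_quartet=1 acc=0x3F bytes_emitted=6
After char 9 ('W'=22): chars_in_quartet=2 acc=0xFD6 bytes_emitted=6
After char 10 ('S'=18): chars_in_quartet=3 acc=0x3F592 bytes_emitted=6
After char 11 ('8'=60): chars_in_quartet=4 acc=0xFD64BC -> emit FD 64 BC, reset; bytes_emitted=9
After char 12 ('Z'=25): chars_in_quartet=1 acc=0x19 bytes_emitted=9
After char 13 ('g'=32): chars_in_quartet=2 acc=0x660 bytes_emitted=9
Padding '==': partial quartet acc=0x660 -> emit 66; bytes_emitted=10

Answer: E0 7E 28 10 6D 04 FD 64 BC 66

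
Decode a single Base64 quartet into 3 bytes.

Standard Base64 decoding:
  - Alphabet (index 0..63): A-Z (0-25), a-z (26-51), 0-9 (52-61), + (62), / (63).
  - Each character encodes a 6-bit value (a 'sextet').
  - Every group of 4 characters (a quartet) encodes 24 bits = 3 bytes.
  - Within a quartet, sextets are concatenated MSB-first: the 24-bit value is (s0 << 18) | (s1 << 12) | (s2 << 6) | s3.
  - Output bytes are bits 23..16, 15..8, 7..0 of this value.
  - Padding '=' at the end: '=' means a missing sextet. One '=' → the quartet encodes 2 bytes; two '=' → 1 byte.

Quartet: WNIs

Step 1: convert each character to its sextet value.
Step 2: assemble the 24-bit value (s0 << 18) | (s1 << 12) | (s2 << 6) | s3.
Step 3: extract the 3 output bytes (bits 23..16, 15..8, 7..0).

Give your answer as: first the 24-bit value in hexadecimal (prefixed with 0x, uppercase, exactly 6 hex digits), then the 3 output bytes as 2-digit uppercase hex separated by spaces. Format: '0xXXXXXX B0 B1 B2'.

Sextets: W=22, N=13, I=8, s=44
24-bit: (22<<18) | (13<<12) | (8<<6) | 44
      = 0x580000 | 0x00D000 | 0x000200 | 0x00002C
      = 0x58D22C
Bytes: (v>>16)&0xFF=58, (v>>8)&0xFF=D2, v&0xFF=2C

Answer: 0x58D22C 58 D2 2C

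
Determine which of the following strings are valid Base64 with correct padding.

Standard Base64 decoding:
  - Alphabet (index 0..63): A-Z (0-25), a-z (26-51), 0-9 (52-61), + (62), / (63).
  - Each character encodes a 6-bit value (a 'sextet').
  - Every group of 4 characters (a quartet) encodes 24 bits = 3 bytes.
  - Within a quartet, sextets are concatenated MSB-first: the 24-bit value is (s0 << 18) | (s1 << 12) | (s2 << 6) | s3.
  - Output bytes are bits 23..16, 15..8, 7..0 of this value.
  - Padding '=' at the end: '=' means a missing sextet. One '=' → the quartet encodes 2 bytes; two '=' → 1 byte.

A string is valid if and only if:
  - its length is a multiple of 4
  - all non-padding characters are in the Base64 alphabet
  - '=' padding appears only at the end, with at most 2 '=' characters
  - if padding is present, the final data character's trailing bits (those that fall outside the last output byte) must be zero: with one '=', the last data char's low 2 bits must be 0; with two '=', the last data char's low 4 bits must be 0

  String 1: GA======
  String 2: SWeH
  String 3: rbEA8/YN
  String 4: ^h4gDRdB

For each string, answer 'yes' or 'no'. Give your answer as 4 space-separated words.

Answer: no yes yes no

Derivation:
String 1: 'GA======' → invalid (6 pad chars (max 2))
String 2: 'SWeH' → valid
String 3: 'rbEA8/YN' → valid
String 4: '^h4gDRdB' → invalid (bad char(s): ['^'])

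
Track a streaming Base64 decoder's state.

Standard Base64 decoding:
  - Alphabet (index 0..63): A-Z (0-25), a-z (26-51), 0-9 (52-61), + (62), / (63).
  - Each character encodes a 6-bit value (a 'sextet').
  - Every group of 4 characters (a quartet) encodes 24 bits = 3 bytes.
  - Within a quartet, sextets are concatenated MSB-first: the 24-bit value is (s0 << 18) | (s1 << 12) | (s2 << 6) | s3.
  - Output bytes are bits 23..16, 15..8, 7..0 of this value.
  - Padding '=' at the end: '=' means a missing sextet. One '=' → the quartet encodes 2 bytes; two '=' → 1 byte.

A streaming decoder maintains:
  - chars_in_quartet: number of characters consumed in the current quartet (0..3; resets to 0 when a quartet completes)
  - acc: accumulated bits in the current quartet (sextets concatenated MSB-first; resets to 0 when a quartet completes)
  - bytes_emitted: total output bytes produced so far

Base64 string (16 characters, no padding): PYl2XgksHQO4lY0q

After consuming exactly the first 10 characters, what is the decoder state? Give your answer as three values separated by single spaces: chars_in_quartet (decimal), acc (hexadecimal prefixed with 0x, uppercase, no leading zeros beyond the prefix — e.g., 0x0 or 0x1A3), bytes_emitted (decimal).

Answer: 2 0x1D0 6

Derivation:
After char 0 ('P'=15): chars_in_quartet=1 acc=0xF bytes_emitted=0
After char 1 ('Y'=24): chars_in_quartet=2 acc=0x3D8 bytes_emitted=0
After char 2 ('l'=37): chars_in_quartet=3 acc=0xF625 bytes_emitted=0
After char 3 ('2'=54): chars_in_quartet=4 acc=0x3D8976 -> emit 3D 89 76, reset; bytes_emitted=3
After char 4 ('X'=23): chars_in_quartet=1 acc=0x17 bytes_emitted=3
After char 5 ('g'=32): chars_in_quartet=2 acc=0x5E0 bytes_emitted=3
After char 6 ('k'=36): chars_in_quartet=3 acc=0x17824 bytes_emitted=3
After char 7 ('s'=44): chars_in_quartet=4 acc=0x5E092C -> emit 5E 09 2C, reset; bytes_emitted=6
After char 8 ('H'=7): chars_in_quartet=1 acc=0x7 bytes_emitted=6
After char 9 ('Q'=16): chars_in_quartet=2 acc=0x1D0 bytes_emitted=6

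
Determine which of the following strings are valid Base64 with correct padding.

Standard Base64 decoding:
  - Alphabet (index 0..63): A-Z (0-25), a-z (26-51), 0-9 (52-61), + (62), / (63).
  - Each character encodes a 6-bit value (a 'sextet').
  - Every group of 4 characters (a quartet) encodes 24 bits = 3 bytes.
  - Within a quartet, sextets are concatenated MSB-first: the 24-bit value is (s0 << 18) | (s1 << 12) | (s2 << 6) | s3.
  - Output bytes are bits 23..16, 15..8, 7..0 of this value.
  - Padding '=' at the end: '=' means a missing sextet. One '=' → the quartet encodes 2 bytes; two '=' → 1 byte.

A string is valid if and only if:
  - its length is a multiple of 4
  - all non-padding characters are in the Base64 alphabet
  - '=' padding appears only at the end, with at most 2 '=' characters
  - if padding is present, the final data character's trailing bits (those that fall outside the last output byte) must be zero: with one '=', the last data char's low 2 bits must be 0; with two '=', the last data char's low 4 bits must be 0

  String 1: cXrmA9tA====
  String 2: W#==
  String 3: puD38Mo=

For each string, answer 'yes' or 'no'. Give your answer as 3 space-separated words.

Answer: no no yes

Derivation:
String 1: 'cXrmA9tA====' → invalid (4 pad chars (max 2))
String 2: 'W#==' → invalid (bad char(s): ['#'])
String 3: 'puD38Mo=' → valid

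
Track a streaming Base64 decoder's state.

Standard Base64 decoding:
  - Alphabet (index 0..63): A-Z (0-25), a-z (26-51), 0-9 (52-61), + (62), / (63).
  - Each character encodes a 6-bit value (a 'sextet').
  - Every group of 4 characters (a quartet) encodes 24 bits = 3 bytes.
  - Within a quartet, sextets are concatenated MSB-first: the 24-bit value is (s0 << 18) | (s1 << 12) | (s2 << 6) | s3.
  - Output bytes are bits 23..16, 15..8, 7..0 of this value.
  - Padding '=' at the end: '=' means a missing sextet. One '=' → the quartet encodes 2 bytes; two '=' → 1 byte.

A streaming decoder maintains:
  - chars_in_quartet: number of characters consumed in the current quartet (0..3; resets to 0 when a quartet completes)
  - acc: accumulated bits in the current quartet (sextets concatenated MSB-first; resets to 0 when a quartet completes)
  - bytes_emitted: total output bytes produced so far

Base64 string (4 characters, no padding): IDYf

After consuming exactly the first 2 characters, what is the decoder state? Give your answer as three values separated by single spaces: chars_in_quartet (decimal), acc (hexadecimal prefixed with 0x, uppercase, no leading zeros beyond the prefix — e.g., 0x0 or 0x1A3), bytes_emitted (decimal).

After char 0 ('I'=8): chars_in_quartet=1 acc=0x8 bytes_emitted=0
After char 1 ('D'=3): chars_in_quartet=2 acc=0x203 bytes_emitted=0

Answer: 2 0x203 0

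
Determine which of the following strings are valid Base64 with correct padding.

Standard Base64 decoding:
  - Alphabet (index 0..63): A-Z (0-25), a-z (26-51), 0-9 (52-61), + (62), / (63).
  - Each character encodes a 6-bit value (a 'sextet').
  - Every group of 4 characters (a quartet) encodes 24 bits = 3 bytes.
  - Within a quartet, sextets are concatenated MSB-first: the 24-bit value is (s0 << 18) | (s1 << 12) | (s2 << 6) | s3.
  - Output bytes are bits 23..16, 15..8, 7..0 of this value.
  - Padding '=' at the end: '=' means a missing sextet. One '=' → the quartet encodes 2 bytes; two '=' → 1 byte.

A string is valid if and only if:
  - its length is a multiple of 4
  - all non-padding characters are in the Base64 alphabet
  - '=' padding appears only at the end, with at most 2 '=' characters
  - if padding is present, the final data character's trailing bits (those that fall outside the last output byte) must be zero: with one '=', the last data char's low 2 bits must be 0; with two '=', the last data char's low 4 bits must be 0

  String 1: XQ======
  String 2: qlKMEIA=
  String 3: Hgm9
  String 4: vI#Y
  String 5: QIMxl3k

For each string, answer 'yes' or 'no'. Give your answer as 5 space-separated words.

String 1: 'XQ======' → invalid (6 pad chars (max 2))
String 2: 'qlKMEIA=' → valid
String 3: 'Hgm9' → valid
String 4: 'vI#Y' → invalid (bad char(s): ['#'])
String 5: 'QIMxl3k' → invalid (len=7 not mult of 4)

Answer: no yes yes no no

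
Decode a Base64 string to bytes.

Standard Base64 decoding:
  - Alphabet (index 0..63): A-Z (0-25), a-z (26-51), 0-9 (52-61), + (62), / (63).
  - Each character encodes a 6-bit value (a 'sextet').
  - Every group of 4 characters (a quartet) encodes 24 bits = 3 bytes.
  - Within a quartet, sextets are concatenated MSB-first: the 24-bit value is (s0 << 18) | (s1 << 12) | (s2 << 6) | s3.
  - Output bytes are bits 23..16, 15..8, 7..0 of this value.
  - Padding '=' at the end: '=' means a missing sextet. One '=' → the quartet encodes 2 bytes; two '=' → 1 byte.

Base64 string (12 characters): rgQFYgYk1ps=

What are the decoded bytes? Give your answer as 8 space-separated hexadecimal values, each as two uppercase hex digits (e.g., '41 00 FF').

After char 0 ('r'=43): chars_in_quartet=1 acc=0x2B bytes_emitted=0
After char 1 ('g'=32): chars_in_quartet=2 acc=0xAE0 bytes_emitted=0
After char 2 ('Q'=16): chars_in_quartet=3 acc=0x2B810 bytes_emitted=0
After char 3 ('F'=5): chars_in_quartet=4 acc=0xAE0405 -> emit AE 04 05, reset; bytes_emitted=3
After char 4 ('Y'=24): chars_in_quartet=1 acc=0x18 bytes_emitted=3
After char 5 ('g'=32): chars_in_quartet=2 acc=0x620 bytes_emitted=3
After char 6 ('Y'=24): chars_in_quartet=3 acc=0x18818 bytes_emitted=3
After char 7 ('k'=36): chars_in_quartet=4 acc=0x620624 -> emit 62 06 24, reset; bytes_emitted=6
After char 8 ('1'=53): chars_in_quartet=1 acc=0x35 bytes_emitted=6
After char 9 ('p'=41): chars_in_quartet=2 acc=0xD69 bytes_emitted=6
After char 10 ('s'=44): chars_in_quartet=3 acc=0x35A6C bytes_emitted=6
Padding '=': partial quartet acc=0x35A6C -> emit D6 9B; bytes_emitted=8

Answer: AE 04 05 62 06 24 D6 9B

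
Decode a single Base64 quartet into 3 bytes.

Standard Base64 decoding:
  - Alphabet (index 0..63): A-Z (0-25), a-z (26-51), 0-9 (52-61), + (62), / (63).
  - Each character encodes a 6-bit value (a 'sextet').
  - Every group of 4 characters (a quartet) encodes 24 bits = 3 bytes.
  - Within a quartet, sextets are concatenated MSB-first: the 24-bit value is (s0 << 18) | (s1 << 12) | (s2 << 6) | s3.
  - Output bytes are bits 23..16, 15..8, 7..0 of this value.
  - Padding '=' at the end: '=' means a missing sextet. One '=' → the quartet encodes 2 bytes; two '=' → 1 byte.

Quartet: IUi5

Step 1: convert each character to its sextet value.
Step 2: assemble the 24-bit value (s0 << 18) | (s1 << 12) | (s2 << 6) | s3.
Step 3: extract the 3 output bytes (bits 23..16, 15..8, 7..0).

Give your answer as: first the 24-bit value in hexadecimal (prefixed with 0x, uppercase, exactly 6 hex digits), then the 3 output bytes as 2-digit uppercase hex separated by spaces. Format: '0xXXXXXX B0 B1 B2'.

Sextets: I=8, U=20, i=34, 5=57
24-bit: (8<<18) | (20<<12) | (34<<6) | 57
      = 0x200000 | 0x014000 | 0x000880 | 0x000039
      = 0x2148B9
Bytes: (v>>16)&0xFF=21, (v>>8)&0xFF=48, v&0xFF=B9

Answer: 0x2148B9 21 48 B9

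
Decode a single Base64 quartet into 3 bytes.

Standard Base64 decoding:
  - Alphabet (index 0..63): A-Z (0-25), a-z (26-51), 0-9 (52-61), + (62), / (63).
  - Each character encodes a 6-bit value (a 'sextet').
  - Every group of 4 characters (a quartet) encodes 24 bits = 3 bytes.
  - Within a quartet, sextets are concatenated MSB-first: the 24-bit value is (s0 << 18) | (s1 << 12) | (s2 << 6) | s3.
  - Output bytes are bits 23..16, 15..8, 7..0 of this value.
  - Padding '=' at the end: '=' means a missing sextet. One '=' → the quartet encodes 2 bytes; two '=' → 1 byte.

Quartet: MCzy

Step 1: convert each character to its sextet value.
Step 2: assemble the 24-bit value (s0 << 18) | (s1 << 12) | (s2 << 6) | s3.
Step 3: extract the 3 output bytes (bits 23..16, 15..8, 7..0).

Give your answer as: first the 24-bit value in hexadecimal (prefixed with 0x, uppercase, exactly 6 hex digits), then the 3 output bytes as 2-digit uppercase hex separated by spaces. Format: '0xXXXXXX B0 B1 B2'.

Sextets: M=12, C=2, z=51, y=50
24-bit: (12<<18) | (2<<12) | (51<<6) | 50
      = 0x300000 | 0x002000 | 0x000CC0 | 0x000032
      = 0x302CF2
Bytes: (v>>16)&0xFF=30, (v>>8)&0xFF=2C, v&0xFF=F2

Answer: 0x302CF2 30 2C F2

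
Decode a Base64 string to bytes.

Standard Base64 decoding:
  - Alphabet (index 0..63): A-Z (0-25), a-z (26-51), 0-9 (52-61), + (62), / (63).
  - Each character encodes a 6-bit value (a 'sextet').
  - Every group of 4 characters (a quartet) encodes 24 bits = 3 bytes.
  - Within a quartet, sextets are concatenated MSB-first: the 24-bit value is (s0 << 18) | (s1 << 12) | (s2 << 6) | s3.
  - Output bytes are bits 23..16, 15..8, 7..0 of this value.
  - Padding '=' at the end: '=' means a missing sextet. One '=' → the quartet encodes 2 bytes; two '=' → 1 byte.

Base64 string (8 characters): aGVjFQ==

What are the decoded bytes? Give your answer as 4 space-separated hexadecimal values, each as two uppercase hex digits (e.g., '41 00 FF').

Answer: 68 65 63 15

Derivation:
After char 0 ('a'=26): chars_in_quartet=1 acc=0x1A bytes_emitted=0
After char 1 ('G'=6): chars_in_quartet=2 acc=0x686 bytes_emitted=0
After char 2 ('V'=21): chars_in_quartet=3 acc=0x1A195 bytes_emitted=0
After char 3 ('j'=35): chars_in_quartet=4 acc=0x686563 -> emit 68 65 63, reset; bytes_emitted=3
After char 4 ('F'=5): chars_in_quartet=1 acc=0x5 bytes_emitted=3
After char 5 ('Q'=16): chars_in_quartet=2 acc=0x150 bytes_emitted=3
Padding '==': partial quartet acc=0x150 -> emit 15; bytes_emitted=4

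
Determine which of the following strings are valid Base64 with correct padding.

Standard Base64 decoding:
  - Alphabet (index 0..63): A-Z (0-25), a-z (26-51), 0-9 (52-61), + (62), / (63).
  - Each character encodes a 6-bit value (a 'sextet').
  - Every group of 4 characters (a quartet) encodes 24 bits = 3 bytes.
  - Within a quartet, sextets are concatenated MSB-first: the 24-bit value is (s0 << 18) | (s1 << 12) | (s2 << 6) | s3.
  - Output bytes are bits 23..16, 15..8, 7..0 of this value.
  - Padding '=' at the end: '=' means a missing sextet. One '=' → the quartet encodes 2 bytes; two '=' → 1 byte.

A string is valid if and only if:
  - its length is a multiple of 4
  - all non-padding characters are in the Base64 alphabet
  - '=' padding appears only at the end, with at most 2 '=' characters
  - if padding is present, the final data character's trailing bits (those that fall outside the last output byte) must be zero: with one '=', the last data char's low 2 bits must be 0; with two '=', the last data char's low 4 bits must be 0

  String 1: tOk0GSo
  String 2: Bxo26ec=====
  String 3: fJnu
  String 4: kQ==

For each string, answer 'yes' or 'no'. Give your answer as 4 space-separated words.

String 1: 'tOk0GSo' → invalid (len=7 not mult of 4)
String 2: 'Bxo26ec=====' → invalid (5 pad chars (max 2))
String 3: 'fJnu' → valid
String 4: 'kQ==' → valid

Answer: no no yes yes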